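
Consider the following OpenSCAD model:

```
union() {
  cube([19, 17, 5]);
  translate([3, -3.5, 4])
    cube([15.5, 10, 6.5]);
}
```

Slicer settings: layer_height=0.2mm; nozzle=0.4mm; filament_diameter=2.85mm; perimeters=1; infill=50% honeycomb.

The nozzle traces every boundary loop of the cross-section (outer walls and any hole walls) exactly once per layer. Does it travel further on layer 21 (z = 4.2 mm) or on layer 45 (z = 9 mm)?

layer 21 (z = 4.2 mm)

Layer 21 (z = 4.2): the 19×17 cube contributes its full rectangle (perimeter 72.00 mm); the cube at (3, -3.5) is present — its section is the full 15.5×10 rectangle (perimeter 51.00 mm); Merging all regions: the regions partially overlap (shared area 100.75 mm²), so the edge portions inside another operand are dropped and the merged outline is re-measured after clipping — boundary = 79.00 mm. So its perimeter = 79.00 mm. Layer 45 (z = 9): the cube does not reach this height (z outside [0, 5]); the cube at (3, -3.5) is present — its section is the full 15.5×10 rectangle (perimeter 51.00 mm); Combining (union): only the 15.5×10 cube at (3, -3.5) is present, so the union is just that shape — boundary = 51.00 mm. So its perimeter = 51.00 mm. Layer 21 is larger (79.00 vs 51.00 mm).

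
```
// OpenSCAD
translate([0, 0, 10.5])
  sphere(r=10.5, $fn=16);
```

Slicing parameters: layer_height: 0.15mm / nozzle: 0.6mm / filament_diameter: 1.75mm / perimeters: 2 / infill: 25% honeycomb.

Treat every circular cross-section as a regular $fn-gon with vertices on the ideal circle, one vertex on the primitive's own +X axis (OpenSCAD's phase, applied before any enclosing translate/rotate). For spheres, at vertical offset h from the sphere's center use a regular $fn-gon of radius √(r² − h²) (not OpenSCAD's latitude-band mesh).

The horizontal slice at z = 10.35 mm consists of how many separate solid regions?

At z = 10.35 mm: the sphere: section is a regular 16-gon, circumradius = √(r²−h²) = √(10.5²−0.15²) = 10.499. The result has 1 disconnected region.

1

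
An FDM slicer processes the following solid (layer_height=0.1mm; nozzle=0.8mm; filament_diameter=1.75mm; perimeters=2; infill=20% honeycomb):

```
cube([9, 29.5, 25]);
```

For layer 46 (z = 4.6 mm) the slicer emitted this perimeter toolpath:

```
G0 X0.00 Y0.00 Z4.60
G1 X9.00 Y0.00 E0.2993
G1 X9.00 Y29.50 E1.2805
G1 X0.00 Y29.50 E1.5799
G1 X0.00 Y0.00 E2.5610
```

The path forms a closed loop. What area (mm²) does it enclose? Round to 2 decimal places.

265.50 mm²

Apply the shoelace formula to the sequence of (X, Y) vertices; enclosed area = 265.50 mm².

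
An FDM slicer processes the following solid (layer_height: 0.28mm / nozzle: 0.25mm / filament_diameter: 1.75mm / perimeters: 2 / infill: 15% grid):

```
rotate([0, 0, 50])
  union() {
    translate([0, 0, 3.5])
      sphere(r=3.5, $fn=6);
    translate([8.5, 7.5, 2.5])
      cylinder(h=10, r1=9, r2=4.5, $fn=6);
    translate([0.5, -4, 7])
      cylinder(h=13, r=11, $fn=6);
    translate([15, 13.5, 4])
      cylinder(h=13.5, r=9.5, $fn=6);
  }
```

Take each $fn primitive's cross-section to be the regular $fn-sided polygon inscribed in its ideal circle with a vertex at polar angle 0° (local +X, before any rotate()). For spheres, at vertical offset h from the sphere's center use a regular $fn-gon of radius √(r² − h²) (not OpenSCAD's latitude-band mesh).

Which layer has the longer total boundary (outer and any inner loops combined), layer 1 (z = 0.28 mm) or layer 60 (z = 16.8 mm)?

Layer 1 (z = 0.28): the sphere: section is a regular 6-gon, circumradius = √(r²−h²) = √(3.5²−3.22²) = 1.372 (perimeter = 2·6·1.372·sin(180°/6) = 8.23 mm); the cone at (8.5, 7.5) is not intersected at this z (z outside [2.5, 12.5]); the cylinder at (0.5, -4) does not reach this height (z outside [7, 20]); the cylinder at (15, 13.5) is absent (z outside [4, 17.5]); Combining (union): only the r=3.5 sphere is present, so the union is just that shape — boundary = 8.23 mm; (whole slice rotated 50° about Z — lengths, areas and connectivity unchanged). So its perimeter = 8.23 mm. Layer 60 (z = 16.8): the sphere is absent (|z−center|=13.300 > r=3.5); the cone at (8.5, 7.5) is not intersected at this z (z outside [2.5, 12.5]); the r=11 cylinder at (0.5, -4) contributes a regular 6-gon of circumradius 11 (perimeter = 2·6·11.000·sin(180°/6) = 66.00 mm); the cylinder at (15, 13.5): section is a regular 6-gon, circumradius r=9.5 (perimeter = 2·6·9.500·sin(180°/6) = 57.00 mm); Combining (union): the 2 present regions are separate (no shared area or edge), so areas and boundary lengths simply add and each stays a separate island — boundary = 123.00 mm; (rotated 50° about Z; rotation is an isometry so areas/perimeters/island counts are preserved). So its perimeter = 123.00 mm. Layer 60 is larger (123.00 vs 8.23 mm).

layer 60 (z = 16.8 mm)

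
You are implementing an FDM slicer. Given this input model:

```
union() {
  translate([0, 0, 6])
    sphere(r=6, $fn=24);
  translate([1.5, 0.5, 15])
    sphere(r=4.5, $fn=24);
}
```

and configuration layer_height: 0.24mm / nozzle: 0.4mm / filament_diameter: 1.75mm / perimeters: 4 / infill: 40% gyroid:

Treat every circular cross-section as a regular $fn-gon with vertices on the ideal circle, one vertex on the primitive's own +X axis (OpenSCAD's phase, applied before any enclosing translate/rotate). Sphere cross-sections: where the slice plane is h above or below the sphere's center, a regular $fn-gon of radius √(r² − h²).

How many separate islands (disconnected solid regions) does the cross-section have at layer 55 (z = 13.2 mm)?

1

At z = 13.2 mm: the sphere is not intersected at this z (|z−center|=7.200 > r=6); the sphere at (1.5, 0.5): section is a regular 24-gon, circumradius = √(r²−h²) = √(4.5²−1.8²) = 4.124; Taking the union: only the r=4.5 sphere at (1.5, 0.5) is present, so the union is just that shape — 1 connected region. Overall, the cross-section is a single solid region. Island count = 1.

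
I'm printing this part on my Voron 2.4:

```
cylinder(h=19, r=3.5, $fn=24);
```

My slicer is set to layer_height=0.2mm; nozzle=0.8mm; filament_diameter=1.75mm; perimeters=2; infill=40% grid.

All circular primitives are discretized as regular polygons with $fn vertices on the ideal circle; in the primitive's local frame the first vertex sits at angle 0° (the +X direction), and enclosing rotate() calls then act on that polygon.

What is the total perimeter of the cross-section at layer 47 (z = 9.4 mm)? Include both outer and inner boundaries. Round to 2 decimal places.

21.93 mm

At z = 9.4 mm: the r=3.5 cylinder gives a regular 24-gon of circumradius 3.5 (constant along its height) (perimeter = 2·24·3.500·sin(180°/24) = 21.93 mm). Overall, the cross-section is a single solid region. Total boundary length (outer) = 21.93 mm.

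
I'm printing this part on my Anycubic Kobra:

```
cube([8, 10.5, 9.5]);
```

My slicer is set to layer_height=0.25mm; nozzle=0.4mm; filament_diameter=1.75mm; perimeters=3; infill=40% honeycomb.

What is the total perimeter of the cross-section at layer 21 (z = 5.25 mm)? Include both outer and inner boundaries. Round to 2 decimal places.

At z = 5.25 mm: the cube (footprint 8×10.5) is included at this height (perimeter 37.00 mm). Overall, the cross-section is a single solid region. Total boundary length (outer) = 37.00 mm.

37.00 mm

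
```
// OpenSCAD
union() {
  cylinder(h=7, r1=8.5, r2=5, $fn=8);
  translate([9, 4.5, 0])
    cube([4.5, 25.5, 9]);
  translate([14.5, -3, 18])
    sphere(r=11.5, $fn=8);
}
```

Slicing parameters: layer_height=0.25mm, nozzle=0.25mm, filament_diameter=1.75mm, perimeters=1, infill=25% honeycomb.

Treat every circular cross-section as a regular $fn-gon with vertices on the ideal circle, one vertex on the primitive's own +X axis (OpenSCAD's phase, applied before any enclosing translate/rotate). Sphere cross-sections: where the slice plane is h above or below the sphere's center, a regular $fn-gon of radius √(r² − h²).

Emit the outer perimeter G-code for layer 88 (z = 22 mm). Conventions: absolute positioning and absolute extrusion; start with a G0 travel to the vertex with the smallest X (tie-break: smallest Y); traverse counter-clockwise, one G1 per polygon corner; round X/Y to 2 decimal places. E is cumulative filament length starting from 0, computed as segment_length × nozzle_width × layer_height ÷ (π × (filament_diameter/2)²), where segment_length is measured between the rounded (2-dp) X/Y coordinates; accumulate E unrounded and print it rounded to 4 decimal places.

At z = 22 mm: the cone does not reach this height (z outside [0, 7]); the cube at (9, 4.5) is absent (z outside [0, 9]); the r=11.5 sphere at (14.5, -3) contributes a regular 8-gon of circumradius √(11.5²−4²) = 10.782; Combining (union): only the r=11.5 sphere at (14.5, -3) is present, so the union is just that shape — 1 connected region. The outline is a single polygon with 8 vertices. Extrusion per mm of travel: 0.25 × 0.25 / (π × 0.875²) = 0.025984. Accumulating E over each segment gives final E = 1.7148.

G0 X3.72 Y-3.00 Z22.00
G1 X6.88 Y-10.62 E0.2144
G1 X14.50 Y-13.78 E0.4287
G1 X22.12 Y-10.62 E0.6431
G1 X25.28 Y-3.00 E0.8574
G1 X22.12 Y4.62 E1.0718
G1 X14.50 Y7.78 E1.2861
G1 X6.88 Y4.62 E1.5005
G1 X3.72 Y-3.00 E1.7148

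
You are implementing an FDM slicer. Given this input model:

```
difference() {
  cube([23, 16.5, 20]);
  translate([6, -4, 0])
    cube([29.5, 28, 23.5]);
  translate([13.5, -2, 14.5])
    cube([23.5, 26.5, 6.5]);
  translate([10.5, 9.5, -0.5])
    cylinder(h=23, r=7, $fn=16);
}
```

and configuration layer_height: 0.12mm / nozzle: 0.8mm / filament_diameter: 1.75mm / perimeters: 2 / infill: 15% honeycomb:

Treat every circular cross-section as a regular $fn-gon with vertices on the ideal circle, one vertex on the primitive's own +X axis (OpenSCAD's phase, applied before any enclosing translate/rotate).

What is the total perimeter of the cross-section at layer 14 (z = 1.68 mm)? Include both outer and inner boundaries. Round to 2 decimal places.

At z = 1.68 mm: the 23×16.5 cube contributes its full rectangle (perimeter 79.00 mm); the cube at (6, -4) is present — its section is the full 29.5×28 rectangle (perimeter 115.00 mm); the cube at (13.5, -2) is not intersected at this z (z outside [14.5, 21]); the r=7 cylinder at (10.5, 9.5) gives a regular 16-gon of circumradius 7 (constant along its height) (perimeter = 2·16·7.000·sin(180°/16) = 43.70 mm); Taking the first minus the rest: starting from the 23×16.5 cube, the 29.5×28 cube at (6, -4) partially overlaps it — only the 280.50 mm² overlap (of its 826.00 mm²) is removed, clipping the outline; the r=7 cylinder at (10.5, 9.5) partially overlaps it — only the 17.59 mm² overlap (of its 150.01 mm²) is removed, clipping the outline — boundary = 46.51 mm. Overall, the cross-section is a single solid region. Total boundary length (outer) = 46.51 mm.

46.51 mm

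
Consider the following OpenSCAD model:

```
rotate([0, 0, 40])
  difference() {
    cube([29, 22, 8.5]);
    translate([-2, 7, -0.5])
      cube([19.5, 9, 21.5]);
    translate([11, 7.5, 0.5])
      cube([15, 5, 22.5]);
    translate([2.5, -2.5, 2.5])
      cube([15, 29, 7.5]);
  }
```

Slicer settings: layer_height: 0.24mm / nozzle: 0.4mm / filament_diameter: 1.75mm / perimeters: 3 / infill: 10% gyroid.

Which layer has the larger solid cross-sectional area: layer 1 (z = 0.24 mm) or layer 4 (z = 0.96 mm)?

layer 1 (z = 0.24 mm)

Layer 1 (z = 0.24): the cube (footprint 29×22) is included at this height (area 638.00 mm²); the cube at (-2, 7) is present — its section is the full 19.5×9 rectangle (area 175.50 mm²); the cube at (11, 7.5) is absent (z outside [0.5, 23]); the cube at (2.5, -2.5) does not reach this height (z outside [2.5, 10]); After the difference (first − rest): starting from the 29×22 cube (638.00 mm²), the 19.5×9 cube at (-2, 7) partially overlaps it — only the 157.50 mm² overlap (of its 175.50 mm²) is removed, clipping the outline — area = 480.50 mm²; (rotated 40° about Z; rotation is an isometry so areas/perimeters/island counts are preserved). So its area = 480.50 mm². Layer 4 (z = 0.96): the cube is present — its section is the full 29×22 rectangle (area 638.00 mm²); the cube at (-2, 7) is present — its section is the full 19.5×9 rectangle (area 175.50 mm²); the cube at (11, 7.5) (footprint 15×5) is included at this height (area 75.00 mm²); the cube at (2.5, -2.5) is not intersected at this z (z outside [2.5, 10]); After the difference (first − rest): starting from the 29×22 cube (638.00 mm²), the 19.5×9 cube at (-2, 7) partially overlaps it — only the 157.50 mm² overlap (of its 175.50 mm²) is removed, clipping the outline; the 15×5 cube at (11, 7.5) partially overlaps it — only the 42.50 mm² overlap (of its 75.00 mm²) is removed, clipping the outline — area = 438.00 mm²; (rotated 40° about Z; rotation is an isometry so areas/perimeters/island counts are preserved). So its area = 438.00 mm². Layer 1 is larger (480.50 vs 438.00 mm²).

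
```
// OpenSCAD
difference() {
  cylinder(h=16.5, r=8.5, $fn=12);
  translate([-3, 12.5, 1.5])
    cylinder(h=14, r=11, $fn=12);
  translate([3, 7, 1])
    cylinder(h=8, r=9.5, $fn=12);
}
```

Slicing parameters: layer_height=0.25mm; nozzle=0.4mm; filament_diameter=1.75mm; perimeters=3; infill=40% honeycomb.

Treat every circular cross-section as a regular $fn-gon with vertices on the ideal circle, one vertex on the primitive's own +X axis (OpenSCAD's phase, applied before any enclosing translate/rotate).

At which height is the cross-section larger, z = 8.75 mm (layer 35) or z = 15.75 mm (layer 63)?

layer 63 (z = 15.75 mm)

Layer 35 (z = 8.75): the cylinder: section is a regular 12-gon, circumradius r=8.5 (area = (12/2)·8.500²·sin(360°/12) = 216.75 mm²); the r=11 cylinder at (-3, 12.5) contributes a regular 12-gon of circumradius 11 (area = (12/2)·11.000²·sin(360°/12) = 363.00 mm²); the r=9.5 cylinder at (3, 7) contributes a regular 12-gon of circumradius 9.5 (area = (12/2)·9.500²·sin(360°/12) = 270.75 mm²); Subtracting the remaining from the first: starting from the r=8.5 cylinder (216.75 mm²), the r=11 cylinder at (-3, 12.5) partially overlaps it — only the 59.40 mm² overlap (of its 363.00 mm²) is removed, clipping the outline; the r=9.5 cylinder at (3, 7) partially overlaps it — only the 58.33 mm² overlap (of its 270.75 mm²) is removed, clipping the outline — area = 99.03 mm². So its area = 99.03 mm². Layer 63 (z = 15.75): the cylinder: section is a regular 12-gon, circumradius r=8.5 (area = (12/2)·8.500²·sin(360°/12) = 216.75 mm²); the cylinder at (-3, 12.5) is not intersected at this z (z outside [1.5, 15.5]); the cylinder at (3, 7) is not intersected at this z (z outside [1, 9]); Subtracting the remaining from the first: none of the subtracted shapes is present at this height, so the r=8.5 cylinder is unchanged — area = 216.75 mm². So its area = 216.75 mm². Layer 63 is larger (216.75 vs 99.03 mm²).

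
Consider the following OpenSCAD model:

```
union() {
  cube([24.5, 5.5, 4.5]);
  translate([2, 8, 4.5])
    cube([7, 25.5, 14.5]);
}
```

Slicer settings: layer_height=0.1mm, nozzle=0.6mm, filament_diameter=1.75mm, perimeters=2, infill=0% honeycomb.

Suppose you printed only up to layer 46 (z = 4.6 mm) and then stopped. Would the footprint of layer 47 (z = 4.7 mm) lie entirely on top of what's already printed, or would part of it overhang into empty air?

Compare the two slices. At z = 4.6: the cube does not reach this height (z outside [0, 4.5]); the 7×25.5 cube at (2, 8) contributes its full rectangle (area 178.50 mm²); Taking the union: only the 7×25.5 cube at (2, 8) is present, so the union is just that shape — area = 178.50 mm². At z = 4.7: the cube is absent (z outside [0, 4.5]); the cube at (2, 8) is present — its section is the full 7×25.5 rectangle (area 178.50 mm²); Merging all regions: only the 7×25.5 cube at (2, 8) is present, so the union is just that shape — area = 178.50 mm². Checking containment: the cross-section at z = 4.7 is a subset of the cross-section at z = 4.6.

entirely on top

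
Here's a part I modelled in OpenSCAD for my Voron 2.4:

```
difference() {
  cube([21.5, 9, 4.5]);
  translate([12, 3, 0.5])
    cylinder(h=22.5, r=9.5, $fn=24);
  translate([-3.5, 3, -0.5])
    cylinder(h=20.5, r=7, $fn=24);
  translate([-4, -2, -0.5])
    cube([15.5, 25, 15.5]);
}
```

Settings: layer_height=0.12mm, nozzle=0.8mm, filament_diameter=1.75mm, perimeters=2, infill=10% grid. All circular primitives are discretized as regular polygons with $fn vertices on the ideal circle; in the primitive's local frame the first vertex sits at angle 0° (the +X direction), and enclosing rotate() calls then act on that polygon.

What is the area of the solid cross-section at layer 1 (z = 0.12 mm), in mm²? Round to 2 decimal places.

At z = 0.12 mm: the cube (footprint 21.5×9) is included at this height (area 193.50 mm²); the cylinder at (12, 3) does not reach this height (z outside [0.5, 23]); the cylinder at (-3.5, 3): section is a regular 24-gon, circumradius r=7 (area = (24/2)·7.000²·sin(360°/24) = 152.19 mm²); the 15.5×25 cube at (-4, -2) contributes its full rectangle (area 387.50 mm²); After the difference (first − rest): starting from the 21.5×9 cube (193.50 mm²), the r=7 cylinder at (-3.5, 3) partially overlaps it — only the 24.46 mm² overlap (of its 152.19 mm²) is removed, clipping the outline; the 15.5×25 cube at (-4, -2) partially overlaps it — only the 79.04 mm² overlap (of its 387.50 mm²) is removed, clipping the outline — area = 90.00 mm². Overall, the cross-section is a single solid region. Net area = 90.00 mm².

90.00 mm²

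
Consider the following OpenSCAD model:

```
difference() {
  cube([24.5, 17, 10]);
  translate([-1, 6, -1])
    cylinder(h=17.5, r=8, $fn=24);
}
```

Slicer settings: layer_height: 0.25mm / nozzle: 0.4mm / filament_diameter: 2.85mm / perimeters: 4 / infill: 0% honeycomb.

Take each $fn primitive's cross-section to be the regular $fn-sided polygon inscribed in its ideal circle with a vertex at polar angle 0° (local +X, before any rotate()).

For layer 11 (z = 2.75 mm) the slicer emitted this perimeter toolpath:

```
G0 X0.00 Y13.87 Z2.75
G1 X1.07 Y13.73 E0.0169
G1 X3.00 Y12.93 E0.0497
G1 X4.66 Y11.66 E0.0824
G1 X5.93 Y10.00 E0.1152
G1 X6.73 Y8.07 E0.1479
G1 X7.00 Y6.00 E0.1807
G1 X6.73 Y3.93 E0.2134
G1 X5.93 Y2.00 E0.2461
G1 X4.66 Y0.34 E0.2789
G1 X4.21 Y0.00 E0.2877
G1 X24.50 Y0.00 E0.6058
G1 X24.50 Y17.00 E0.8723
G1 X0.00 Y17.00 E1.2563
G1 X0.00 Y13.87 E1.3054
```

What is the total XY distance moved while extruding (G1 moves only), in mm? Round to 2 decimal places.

83.28 mm

Sum the Euclidean lengths of each G1 segment: total = 83.28 mm.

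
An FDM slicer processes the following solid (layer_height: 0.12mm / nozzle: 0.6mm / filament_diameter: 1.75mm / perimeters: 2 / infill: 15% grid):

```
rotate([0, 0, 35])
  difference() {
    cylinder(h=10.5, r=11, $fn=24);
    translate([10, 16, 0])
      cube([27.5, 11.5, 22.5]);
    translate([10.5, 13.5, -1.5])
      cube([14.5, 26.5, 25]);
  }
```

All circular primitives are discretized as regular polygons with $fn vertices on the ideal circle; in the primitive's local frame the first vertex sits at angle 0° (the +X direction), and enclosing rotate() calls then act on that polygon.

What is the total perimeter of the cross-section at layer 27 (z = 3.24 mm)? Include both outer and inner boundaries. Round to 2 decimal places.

At z = 3.24 mm: the r=11 cylinder gives a regular 24-gon of circumradius 11 (constant along its height) (perimeter = 2·24·11.000·sin(180°/24) = 68.92 mm); the 27.5×11.5 cube at (10, 16) contributes its full rectangle (perimeter 78.00 mm); the cube at (10.5, 13.5) is present — its section is the full 14.5×26.5 rectangle (perimeter 82.00 mm); After the difference (first − rest): starting from the r=11 cylinder, the 27.5×11.5 cube at (10, 16) misses the remaining region (no effect); the 14.5×26.5 cube at (10.5, 13.5) misses the remaining region (no effect) — boundary = 68.92 mm; (whole slice rotated 35° about Z — lengths, areas and connectivity unchanged). Overall, the cross-section is a single solid region. Total boundary length (outer) = 68.92 mm.

68.92 mm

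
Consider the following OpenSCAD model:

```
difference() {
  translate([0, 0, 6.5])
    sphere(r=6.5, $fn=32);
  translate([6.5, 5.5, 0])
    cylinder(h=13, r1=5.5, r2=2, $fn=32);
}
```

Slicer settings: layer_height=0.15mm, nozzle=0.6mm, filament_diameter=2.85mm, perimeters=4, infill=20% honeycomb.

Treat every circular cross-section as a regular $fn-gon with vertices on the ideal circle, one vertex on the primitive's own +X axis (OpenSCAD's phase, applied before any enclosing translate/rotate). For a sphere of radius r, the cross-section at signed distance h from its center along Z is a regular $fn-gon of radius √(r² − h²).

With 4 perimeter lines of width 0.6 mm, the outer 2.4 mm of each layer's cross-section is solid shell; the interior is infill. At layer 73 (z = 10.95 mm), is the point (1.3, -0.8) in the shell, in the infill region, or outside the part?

infill

At z = 10.95 mm: the r=6.5 sphere slices to a regular 32-gon of circumradius 4.738 (√(r²−h²) with h=4.45 from center); the cone at (6.5, 5.5): at t=0.842 of its height the radius interpolates to r₁+(r₂−r₁)t = 2.552, giving a regular 32-gon of that circumradius; Taking the first minus the rest: starting from the r=6.5 sphere, the cone at (6.5, 5.5) misses the remaining region (no effect) — 1 connected region. Overall, the cross-section is a single solid region. The nearest boundary edge runs (4.38, -1.81)→(3.94, -2.63); distance from the point to it = 3.19 mm. The point is inside the cross-section and 3.19 mm from the nearest boundary — more than the 2.4 mm shell width (4 × 0.6), so it's in the infill interior.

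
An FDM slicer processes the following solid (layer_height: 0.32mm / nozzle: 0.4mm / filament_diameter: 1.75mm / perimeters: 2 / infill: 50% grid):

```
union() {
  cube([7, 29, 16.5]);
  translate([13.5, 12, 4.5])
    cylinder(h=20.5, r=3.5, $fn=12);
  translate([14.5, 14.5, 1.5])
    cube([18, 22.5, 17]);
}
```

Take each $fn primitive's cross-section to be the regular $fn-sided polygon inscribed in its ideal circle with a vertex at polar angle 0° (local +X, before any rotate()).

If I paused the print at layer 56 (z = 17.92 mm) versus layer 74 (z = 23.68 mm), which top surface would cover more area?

layer 56 (z = 17.92 mm)

Layer 56 (z = 17.92): the cube does not reach this height (z outside [0, 16.5]); the r=3.5 cylinder at (13.5, 12) gives a regular 12-gon of circumradius 3.5 (constant along its height) (area = (12/2)·3.500²·sin(360°/12) = 36.75 mm²); the cube at (14.5, 14.5) is present — its section is the full 18×22.5 rectangle (area 405.00 mm²); Merging all regions: the regions partially overlap — summed areas 441.75 mm² minus the doubly-counted overlap 0.61 mm² gives 441.14 mm² — area = 441.14 mm². So its area = 441.14 mm². Layer 74 (z = 23.68): the cube is absent (z outside [0, 16.5]); the cylinder at (13.5, 12): section is a regular 12-gon, circumradius r=3.5 (area = (12/2)·3.500²·sin(360°/12) = 36.75 mm²); the cube at (14.5, 14.5) does not reach this height (z outside [1.5, 18.5]); Taking the union: only the r=3.5 cylinder at (13.5, 12) is present, so the union is just that shape — area = 36.75 mm². So its area = 36.75 mm². Layer 56 is larger (441.14 vs 36.75 mm²).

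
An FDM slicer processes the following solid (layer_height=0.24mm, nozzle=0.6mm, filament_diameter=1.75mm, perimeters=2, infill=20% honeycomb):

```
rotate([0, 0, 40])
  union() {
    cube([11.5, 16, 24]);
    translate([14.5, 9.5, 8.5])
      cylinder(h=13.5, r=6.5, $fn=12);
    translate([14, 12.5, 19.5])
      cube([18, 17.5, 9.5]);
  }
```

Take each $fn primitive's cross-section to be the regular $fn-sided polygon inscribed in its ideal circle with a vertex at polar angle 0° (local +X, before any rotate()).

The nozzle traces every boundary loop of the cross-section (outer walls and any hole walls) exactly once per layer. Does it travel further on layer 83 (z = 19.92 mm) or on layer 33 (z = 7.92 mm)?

Layer 83 (z = 19.92): the 11.5×16 cube contributes its full rectangle (perimeter 55.00 mm); the r=6.5 cylinder at (14.5, 9.5) gives a regular 12-gon of circumradius 6.5 (constant along its height) (perimeter = 2·12·6.500·sin(180°/12) = 40.38 mm); the 18×17.5 cube at (14, 12.5) contributes its full rectangle (perimeter 71.00 mm); Combining (union): the regions partially overlap (shared area 41.90 mm²), so the edge portions inside another operand are dropped and the merged outline is re-measured after clipping — boundary = 123.94 mm; (rotated 40° about Z; rotation is an isometry so areas/perimeters/island counts are preserved). So its perimeter = 123.94 mm. Layer 33 (z = 7.92): the cube (footprint 11.5×16) is included at this height (perimeter 55.00 mm); the cylinder at (14.5, 9.5) does not reach this height (z outside [8.5, 22]); the cube at (14, 12.5) does not reach this height (z outside [19.5, 29]); Taking the union: only the 11.5×16 cube is present, so the union is just that shape — boundary = 55.00 mm; (whole slice rotated 40° about Z — lengths, areas and connectivity unchanged). So its perimeter = 55.00 mm. Layer 83 is larger (123.94 vs 55.00 mm).

layer 83 (z = 19.92 mm)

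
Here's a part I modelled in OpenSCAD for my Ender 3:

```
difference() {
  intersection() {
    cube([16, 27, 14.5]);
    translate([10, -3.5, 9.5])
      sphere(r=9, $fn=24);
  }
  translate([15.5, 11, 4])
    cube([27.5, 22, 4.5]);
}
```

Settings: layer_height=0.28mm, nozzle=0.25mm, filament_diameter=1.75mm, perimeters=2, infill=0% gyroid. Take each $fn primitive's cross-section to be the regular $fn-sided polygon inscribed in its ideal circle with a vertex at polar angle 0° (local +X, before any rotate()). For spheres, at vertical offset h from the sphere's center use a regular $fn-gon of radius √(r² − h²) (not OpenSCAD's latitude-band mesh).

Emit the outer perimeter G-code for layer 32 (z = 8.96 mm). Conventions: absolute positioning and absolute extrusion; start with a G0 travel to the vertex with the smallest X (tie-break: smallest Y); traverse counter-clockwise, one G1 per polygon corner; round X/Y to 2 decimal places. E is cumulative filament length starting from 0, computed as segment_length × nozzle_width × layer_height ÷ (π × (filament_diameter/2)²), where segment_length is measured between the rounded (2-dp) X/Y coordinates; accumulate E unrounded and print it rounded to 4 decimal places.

G0 X1.81 Y0.00 Z8.96
G1 X16.00 Y0.00 E0.4130
G1 X16.00 Y3.12 E0.5038
G1 X14.49 Y4.28 E0.5592
G1 X12.33 Y5.18 E0.6273
G1 X10.00 Y5.48 E0.6957
G1 X7.67 Y5.18 E0.7640
G1 X5.51 Y4.28 E0.8321
G1 X3.65 Y2.85 E0.9004
G1 X2.22 Y0.99 E0.9687
G1 X1.81 Y0.00 E0.9999

At z = 8.96 mm: the cube (footprint 16×27) is included at this height; the r=9 sphere at (10, -3.5) contributes a regular 24-gon of circumradius √(9²−0.54²) = 8.984; After intersecting: the r=9 sphere at (10, -3.5) partially overlaps the 16×27 cube; clipping to the common part keeps 60.45 mm² — 1 connected region; the cube at (15.5, 11) is not intersected at this z (z outside [4, 8.5]); Taking the first minus the rest: none of the subtracted shapes is present at this height, so the result so far is unchanged — 1 connected region. The outline is a single polygon with 10 vertices. Extrusion per mm of travel: 0.25 × 0.28 / (π × 0.875²) = 0.029103. Accumulating E over each segment gives final E = 0.9999.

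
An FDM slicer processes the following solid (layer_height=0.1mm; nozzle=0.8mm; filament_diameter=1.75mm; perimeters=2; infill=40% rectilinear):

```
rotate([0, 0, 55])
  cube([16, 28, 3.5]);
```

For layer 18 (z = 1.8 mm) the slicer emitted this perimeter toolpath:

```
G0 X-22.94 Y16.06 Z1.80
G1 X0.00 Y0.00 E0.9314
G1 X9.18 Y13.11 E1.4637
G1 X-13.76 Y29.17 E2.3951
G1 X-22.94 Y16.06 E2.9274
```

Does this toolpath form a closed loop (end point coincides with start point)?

yes

Start point (G0): (-22.94, 16.06). End point (last G1): the path returns to the start — closed.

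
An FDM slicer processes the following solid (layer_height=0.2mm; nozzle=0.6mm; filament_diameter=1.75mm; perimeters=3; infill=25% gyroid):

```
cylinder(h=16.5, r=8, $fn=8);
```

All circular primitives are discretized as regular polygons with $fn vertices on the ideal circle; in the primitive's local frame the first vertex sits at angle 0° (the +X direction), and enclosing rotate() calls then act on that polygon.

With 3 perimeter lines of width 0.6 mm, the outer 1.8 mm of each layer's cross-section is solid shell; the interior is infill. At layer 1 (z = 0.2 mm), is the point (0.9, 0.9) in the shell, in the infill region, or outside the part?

infill

At z = 0.2 mm: the r=8 cylinder contributes a regular 8-gon of circumradius 8. Overall, the cross-section is a single solid region. The nearest boundary edge runs (8.00, 0.00)→(5.66, 5.66); distance from the point to it = 6.22 mm. The point is inside the cross-section and 6.22 mm from the nearest boundary — more than the 1.8 mm shell width (3 × 0.6), so it's in the infill interior.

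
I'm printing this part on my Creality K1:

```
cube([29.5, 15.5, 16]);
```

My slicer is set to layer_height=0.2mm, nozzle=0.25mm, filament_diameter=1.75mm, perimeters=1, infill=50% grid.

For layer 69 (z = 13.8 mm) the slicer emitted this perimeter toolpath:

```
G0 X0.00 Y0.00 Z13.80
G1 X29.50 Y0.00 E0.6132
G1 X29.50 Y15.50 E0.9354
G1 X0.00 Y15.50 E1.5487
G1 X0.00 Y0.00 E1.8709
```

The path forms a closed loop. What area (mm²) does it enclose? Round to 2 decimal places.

457.25 mm²

Apply the shoelace formula to the sequence of (X, Y) vertices; enclosed area = 457.25 mm².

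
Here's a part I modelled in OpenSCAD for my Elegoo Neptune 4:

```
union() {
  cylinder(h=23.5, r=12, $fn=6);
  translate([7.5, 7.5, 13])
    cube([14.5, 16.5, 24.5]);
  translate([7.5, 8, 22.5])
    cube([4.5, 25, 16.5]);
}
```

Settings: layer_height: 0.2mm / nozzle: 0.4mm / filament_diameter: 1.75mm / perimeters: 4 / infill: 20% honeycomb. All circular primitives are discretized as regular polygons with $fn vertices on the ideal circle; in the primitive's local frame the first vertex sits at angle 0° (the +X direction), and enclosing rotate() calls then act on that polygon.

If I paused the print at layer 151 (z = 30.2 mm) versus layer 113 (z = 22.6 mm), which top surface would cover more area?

Layer 151 (z = 30.2): the cylinder does not reach this height (z outside [0, 23.5]); the 14.5×16.5 cube at (7.5, 7.5) contributes its full rectangle (area 239.25 mm²); the 4.5×25 cube at (7.5, 8) contributes its full rectangle (area 112.50 mm²); Merging all regions: the regions partially overlap — summed areas 351.75 mm² minus the doubly-counted overlap 72.00 mm² gives 279.75 mm² — area = 279.75 mm². So its area = 279.75 mm². Layer 113 (z = 22.6): the r=12 cylinder gives a regular 6-gon of circumradius 12 (constant along its height) (area = (6/2)·12.000²·sin(360°/6) = 374.12 mm²); the cube at (7.5, 7.5) is present — its section is the full 14.5×16.5 rectangle (area 239.25 mm²); the cube at (7.5, 8) is present — its section is the full 4.5×25 rectangle (area 112.50 mm²); Combining (union): the regions partially overlap — summed areas 725.87 mm² minus the doubly-counted overlap 72.02 mm² gives 653.85 mm² — area = 653.85 mm². So its area = 653.85 mm². Layer 113 is larger (653.85 vs 279.75 mm²).

layer 113 (z = 22.6 mm)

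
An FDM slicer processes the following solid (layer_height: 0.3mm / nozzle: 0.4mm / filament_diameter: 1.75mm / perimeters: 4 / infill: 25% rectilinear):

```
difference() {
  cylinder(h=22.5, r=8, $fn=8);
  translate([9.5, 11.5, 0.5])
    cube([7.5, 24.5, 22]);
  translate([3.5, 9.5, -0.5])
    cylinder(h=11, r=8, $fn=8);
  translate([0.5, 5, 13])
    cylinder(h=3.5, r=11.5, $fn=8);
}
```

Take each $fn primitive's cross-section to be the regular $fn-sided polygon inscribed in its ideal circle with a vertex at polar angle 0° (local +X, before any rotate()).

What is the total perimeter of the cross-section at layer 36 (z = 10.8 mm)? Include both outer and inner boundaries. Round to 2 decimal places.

At z = 10.8 mm: the cylinder: section is a regular 8-gon, circumradius r=8 (perimeter = 2·8·8.000·sin(180°/8) = 48.98 mm); the cube at (9.5, 11.5) is present — its section is the full 7.5×24.5 rectangle (perimeter 64.00 mm); the cylinder at (3.5, 9.5) is absent (z outside [-0.5, 10.5]); the cylinder at (0.5, 5) is absent (z outside [13, 16.5]); Subtracting the remaining from the first: starting from the r=8 cylinder, the 7.5×24.5 cube at (9.5, 11.5) misses the remaining region (no effect) — boundary = 48.98 mm. Overall, the cross-section is a single solid region. Total boundary length (outer) = 48.98 mm.

48.98 mm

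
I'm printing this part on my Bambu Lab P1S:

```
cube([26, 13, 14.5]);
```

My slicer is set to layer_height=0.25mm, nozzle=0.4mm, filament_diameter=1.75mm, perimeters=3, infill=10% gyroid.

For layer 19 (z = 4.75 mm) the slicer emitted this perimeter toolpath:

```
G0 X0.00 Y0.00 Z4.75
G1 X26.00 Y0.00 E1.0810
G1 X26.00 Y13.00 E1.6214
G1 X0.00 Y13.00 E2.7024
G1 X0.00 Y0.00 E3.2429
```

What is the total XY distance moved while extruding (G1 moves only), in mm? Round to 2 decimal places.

78.00 mm

Sum the Euclidean lengths of each G1 segment: total = 78.00 mm.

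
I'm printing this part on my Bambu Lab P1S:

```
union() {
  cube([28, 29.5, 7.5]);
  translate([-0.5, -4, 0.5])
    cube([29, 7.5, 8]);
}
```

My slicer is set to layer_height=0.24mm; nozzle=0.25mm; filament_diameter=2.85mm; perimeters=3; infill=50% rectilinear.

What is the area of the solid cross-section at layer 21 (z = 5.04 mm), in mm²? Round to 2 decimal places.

945.50 mm²

At z = 5.04 mm: the 28×29.5 cube contributes its full rectangle (area 826.00 mm²); the cube at (-0.5, -4) is present — its section is the full 29×7.5 rectangle (area 217.50 mm²); Taking the union: the regions partially overlap — summed areas 1043.50 mm² minus the doubly-counted overlap 98.00 mm² gives 945.50 mm² — area = 945.50 mm². Overall, the cross-section is a single solid region. Net area = 945.50 mm².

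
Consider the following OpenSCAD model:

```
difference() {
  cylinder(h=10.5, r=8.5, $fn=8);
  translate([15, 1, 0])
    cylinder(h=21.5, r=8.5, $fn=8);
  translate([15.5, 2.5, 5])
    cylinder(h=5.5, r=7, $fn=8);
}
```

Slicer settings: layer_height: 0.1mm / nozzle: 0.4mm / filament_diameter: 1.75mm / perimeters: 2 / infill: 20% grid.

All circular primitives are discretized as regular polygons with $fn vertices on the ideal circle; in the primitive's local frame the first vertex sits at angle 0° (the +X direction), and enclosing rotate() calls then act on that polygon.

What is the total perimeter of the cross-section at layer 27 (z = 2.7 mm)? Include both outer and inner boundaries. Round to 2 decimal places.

52.04 mm

At z = 2.7 mm: the r=8.5 cylinder gives a regular 8-gon of circumradius 8.5 (constant along its height) (perimeter = 2·8·8.500·sin(180°/8) = 52.04 mm); the r=8.5 cylinder at (15, 1) gives a regular 8-gon of circumradius 8.5 (constant along its height) (perimeter = 2·8·8.500·sin(180°/8) = 52.04 mm); the cylinder at (15.5, 2.5) does not reach this height (z outside [5, 10.5]); After the difference (first − rest): starting from the r=8.5 cylinder, the r=8.5 cylinder at (15, 1) partially overlaps it — only the 4.62 mm² overlap (of its 204.35 mm²) is removed, clipping the outline — boundary = 52.04 mm. Overall, the cross-section is a single solid region. Total boundary length (outer) = 52.04 mm.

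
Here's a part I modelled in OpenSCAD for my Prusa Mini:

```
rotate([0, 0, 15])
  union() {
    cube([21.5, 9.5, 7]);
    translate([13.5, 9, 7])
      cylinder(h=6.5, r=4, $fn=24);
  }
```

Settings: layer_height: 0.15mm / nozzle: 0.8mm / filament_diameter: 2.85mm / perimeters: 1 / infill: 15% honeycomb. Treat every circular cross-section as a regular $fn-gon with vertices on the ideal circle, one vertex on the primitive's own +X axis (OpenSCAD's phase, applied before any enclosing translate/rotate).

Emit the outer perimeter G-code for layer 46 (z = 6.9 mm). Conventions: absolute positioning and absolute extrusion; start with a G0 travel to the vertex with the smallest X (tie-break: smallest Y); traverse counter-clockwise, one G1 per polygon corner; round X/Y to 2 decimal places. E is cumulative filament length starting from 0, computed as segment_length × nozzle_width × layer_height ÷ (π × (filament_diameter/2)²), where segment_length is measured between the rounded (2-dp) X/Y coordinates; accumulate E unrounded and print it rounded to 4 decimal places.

At z = 6.9 mm: the cube (footprint 21.5×9.5) is included at this height; the cylinder at (13.5, 9) does not reach this height (z outside [7, 13.5]); Taking the union: only the 21.5×9.5 cube is present, so the union is just that shape — 1 connected region; (rotated 15° about Z; rotation is an isometry so areas/perimeters/island counts are preserved). The outline is a single polygon with 4 vertices. Extrusion per mm of travel: 0.8 × 0.15 / (π × 1.425²) = 0.018811. Accumulating E over each segment gives final E = 1.1665.

G0 X-2.46 Y9.18 Z6.90
G1 X0.00 Y0.00 E0.1788
G1 X20.77 Y5.56 E0.5832
G1 X18.31 Y14.74 E0.7620
G1 X-2.46 Y9.18 E1.1665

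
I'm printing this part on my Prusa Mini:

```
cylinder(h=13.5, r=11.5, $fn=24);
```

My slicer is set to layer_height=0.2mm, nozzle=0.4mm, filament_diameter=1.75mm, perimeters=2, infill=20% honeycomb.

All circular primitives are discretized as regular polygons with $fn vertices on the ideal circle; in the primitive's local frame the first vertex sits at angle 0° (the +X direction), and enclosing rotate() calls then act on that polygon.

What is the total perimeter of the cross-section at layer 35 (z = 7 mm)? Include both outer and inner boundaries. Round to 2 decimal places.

At z = 7 mm: the r=11.5 cylinder gives a regular 24-gon of circumradius 11.5 (constant along its height) (perimeter = 2·24·11.500·sin(180°/24) = 72.05 mm). Overall, the cross-section is a single solid region. Total boundary length (outer) = 72.05 mm.

72.05 mm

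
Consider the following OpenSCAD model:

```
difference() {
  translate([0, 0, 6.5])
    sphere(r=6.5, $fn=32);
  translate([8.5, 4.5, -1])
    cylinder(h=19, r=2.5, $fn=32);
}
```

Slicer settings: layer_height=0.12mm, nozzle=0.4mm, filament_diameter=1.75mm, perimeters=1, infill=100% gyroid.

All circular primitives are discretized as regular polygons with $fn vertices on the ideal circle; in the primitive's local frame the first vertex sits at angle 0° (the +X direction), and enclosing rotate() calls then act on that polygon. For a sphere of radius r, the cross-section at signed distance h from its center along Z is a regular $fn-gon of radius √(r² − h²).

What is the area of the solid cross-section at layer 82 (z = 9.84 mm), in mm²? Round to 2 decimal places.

97.06 mm²

At z = 9.84 mm: the r=6.5 sphere slices to a regular 32-gon of circumradius 5.576 (√(r²−h²) with h=3.34 from center) (area = (32/2)·5.576²·sin(360°/32) = 97.06 mm²); the cylinder at (8.5, 4.5): section is a regular 32-gon, circumradius r=2.5 (area = (32/2)·2.500²·sin(360°/32) = 19.51 mm²); Subtracting the remaining from the first: starting from the r=6.5 sphere (97.06 mm²), the r=2.5 cylinder at (8.5, 4.5) misses the remaining region (no effect) — area = 97.06 mm². Overall, the cross-section is a single solid region. Net area = 97.06 mm².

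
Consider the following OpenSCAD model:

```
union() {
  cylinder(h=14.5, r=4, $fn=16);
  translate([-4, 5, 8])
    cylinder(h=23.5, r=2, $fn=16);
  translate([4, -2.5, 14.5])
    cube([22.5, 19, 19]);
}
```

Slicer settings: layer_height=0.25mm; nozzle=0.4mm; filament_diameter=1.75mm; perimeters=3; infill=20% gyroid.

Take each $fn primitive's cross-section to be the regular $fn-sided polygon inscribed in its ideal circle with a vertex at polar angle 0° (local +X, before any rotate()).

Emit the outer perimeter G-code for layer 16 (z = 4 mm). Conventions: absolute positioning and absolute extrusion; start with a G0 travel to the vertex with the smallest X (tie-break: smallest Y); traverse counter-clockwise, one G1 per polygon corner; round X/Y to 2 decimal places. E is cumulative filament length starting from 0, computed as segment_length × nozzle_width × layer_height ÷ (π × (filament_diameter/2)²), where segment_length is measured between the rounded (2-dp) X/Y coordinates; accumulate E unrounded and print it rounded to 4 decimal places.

G0 X-4.00 Y0.00 Z4.00
G1 X-3.70 Y-1.53 E0.0648
G1 X-2.83 Y-2.83 E0.1299
G1 X-1.53 Y-3.70 E0.1949
G1 X0.00 Y-4.00 E0.2597
G1 X1.53 Y-3.70 E0.3245
G1 X2.83 Y-2.83 E0.3896
G1 X3.70 Y-1.53 E0.4546
G1 X4.00 Y0.00 E0.5194
G1 X3.70 Y1.53 E0.5842
G1 X2.83 Y2.83 E0.6493
G1 X1.53 Y3.70 E0.7143
G1 X0.00 Y4.00 E0.7791
G1 X-1.53 Y3.70 E0.8440
G1 X-2.83 Y2.83 E0.9090
G1 X-3.70 Y1.53 E0.9740
G1 X-4.00 Y0.00 E1.0388

At z = 4 mm: the r=4 cylinder gives a regular 16-gon of circumradius 4 (constant along its height); the cylinder at (-4, 5) does not reach this height (z outside [8, 31.5]); the cube at (4, -2.5) is absent (z outside [14.5, 33.5]); Combining (union): only the r=4 cylinder is present, so the union is just that shape — 1 connected region. The outline is a single polygon with 16 vertices. Extrusion per mm of travel: 0.4 × 0.25 / (π × 0.875²) = 0.041575. Accumulating E over each segment gives final E = 1.0388.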